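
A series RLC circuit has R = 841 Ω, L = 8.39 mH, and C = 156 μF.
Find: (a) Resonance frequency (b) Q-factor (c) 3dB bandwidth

Step 1 — Resonance: ω₀ = 1/√(LC) = 1/√(0.00839·0.000156) = 874.1 rad/s.
Step 2 — f₀ = ω₀/(2π) = 139.1 Hz.
Step 3 — Series Q: Q = ω₀L/R = 874.1·0.00839/841 = 0.00872.
Step 4 — Bandwidth: Δω = ω₀/Q = 1.002e+05 rad/s; BW = Δω/(2π) = 1.595e+04 Hz.

(a) f₀ = 139.1 Hz  (b) Q = 0.00872  (c) BW = 1.595e+04 Hz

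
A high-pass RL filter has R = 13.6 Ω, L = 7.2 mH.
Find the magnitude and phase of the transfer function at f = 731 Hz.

Step 1 — Angular frequency: ω = 2π·731 = 4593 rad/s.
Step 2 — Transfer function: H(jω) = jωL/(R + jωL).
Step 3 — Numerator jωL = j·33.07; denominator R + jωL = 13.6 + j33.07.
Step 4 — H = 0.8553 + j0.3518.
Step 5 — Magnitude: |H| = 0.9248 (-0.7 dB); phase: φ = 22.4°.

|H| = 0.9248 (-0.7 dB), φ = 22.4°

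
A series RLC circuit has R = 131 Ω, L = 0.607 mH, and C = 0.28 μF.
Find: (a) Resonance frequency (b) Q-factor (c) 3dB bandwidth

Step 1 — Resonance: ω₀ = 1/√(LC) = 1/√(0.000607·2.8e-07) = 7.671e+04 rad/s.
Step 2 — f₀ = ω₀/(2π) = 1.221e+04 Hz.
Step 3 — Series Q: Q = ω₀L/R = 7.671e+04·0.000607/131 = 0.3554.
Step 4 — Bandwidth: Δω = ω₀/Q = 2.158e+05 rad/s; BW = Δω/(2π) = 3.435e+04 Hz.

(a) f₀ = 1.221e+04 Hz  (b) Q = 0.3554  (c) BW = 3.435e+04 Hz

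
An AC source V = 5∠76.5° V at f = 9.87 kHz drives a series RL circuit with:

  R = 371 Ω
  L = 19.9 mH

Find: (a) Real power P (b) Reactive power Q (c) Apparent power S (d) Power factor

Step 1 — Angular frequency: ω = 2π·f = 2π·9870 = 6.202e+04 rad/s.
Step 2 — Component impedances:
  R: Z = R = 371 Ω
  L: Z = jωL = j·6.202e+04·0.0199 = 0 + j1234 Ω
Step 3 — Series combination: Z_total = R + L = 371 + j1234 Ω = 1289∠73.3° Ω.
Step 4 — Source phasor: V = 5∠76.5° V = 1.167 + j4.862 V.
Step 5 — Current: I = V / Z = 0.003874 + j0.0002188 A = 0.00388∠3.2° A.
Step 6 — Complex power: S = V·I* = 0.005585 + j0.01858 VA.
Step 7 — Real power: P = Re(S) = 0.005585 W.
Step 8 — Reactive power: Q = Im(S) = 0.01858 VAR.
Step 9 — Apparent power: |S| = 0.0194 VA.
Step 10 — Power factor: PF = P/|S| = 0.2879 (lagging).

(a) P = 0.005585 W  (b) Q = 0.01858 VAR  (c) S = 0.0194 VA  (d) PF = 0.2879 (lagging)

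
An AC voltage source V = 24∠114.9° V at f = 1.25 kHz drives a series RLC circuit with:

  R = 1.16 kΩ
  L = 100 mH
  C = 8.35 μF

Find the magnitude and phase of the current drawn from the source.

Step 1 — Angular frequency: ω = 2π·f = 2π·1250 = 7854 rad/s.
Step 2 — Component impedances:
  R: Z = R = 1160 Ω
  L: Z = jωL = j·7854·0.1 = 0 + j785.4 Ω
  C: Z = 1/(jωC) = -j/(ω·C) = 0 - j15.25 Ω
Step 3 — Series combination: Z_total = R + L + C = 1160 + j770.1 Ω = 1392∠33.6° Ω.
Step 4 — Source phasor: V = 24∠114.9° V = -10.1 + j21.77 V.
Step 5 — Ohm's law: I = V / Z_total = (-10.1 + j21.77) / (1160 + j770.1) = 0.002602 + j0.01704 A.
Step 6 — Convert to polar: |I| = 0.01724 A, ∠I = 81.3°.

I = 0.01724∠81.3° A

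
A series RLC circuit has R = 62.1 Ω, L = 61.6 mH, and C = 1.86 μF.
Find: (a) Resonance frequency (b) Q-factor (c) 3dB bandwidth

Step 1 — Resonance condition Im(Z)=0 gives ω₀ = 1/√(LC).
Step 2 — ω₀ = 1/√(0.0616·1.86e-06) = 2954 rad/s.
Step 3 — f₀ = ω₀/(2π) = 470.2 Hz.
Step 4 — Series Q: Q = ω₀L/R = 2954·0.0616/62.1 = 2.931.
Step 5 — 3dB bandwidth: Δω = ω₀/Q = 1008 rad/s; BW = Δω/(2π) = 160.4 Hz.

(a) f₀ = 470.2 Hz  (b) Q = 2.931  (c) BW = 160.4 Hz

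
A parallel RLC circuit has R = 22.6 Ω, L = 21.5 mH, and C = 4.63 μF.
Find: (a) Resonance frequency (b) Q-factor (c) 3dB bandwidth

Step 1 — Resonance: ω₀ = 1/√(LC) = 1/√(0.0215·4.63e-06) = 3169 rad/s.
Step 2 — f₀ = ω₀/(2π) = 504.4 Hz.
Step 3 — Parallel Q: Q = R/(ω₀L) = 22.6/(3169·0.0215) = 0.3316.
Step 4 — Bandwidth: Δω = ω₀/Q = 9557 rad/s; BW = Δω/(2π) = 1521 Hz.

(a) f₀ = 504.4 Hz  (b) Q = 0.3316  (c) BW = 1521 Hz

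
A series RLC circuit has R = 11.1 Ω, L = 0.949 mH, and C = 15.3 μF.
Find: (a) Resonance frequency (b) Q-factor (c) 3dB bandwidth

Step 1 — Resonance: ω₀ = 1/√(LC) = 1/√(0.000949·1.53e-05) = 8299 rad/s.
Step 2 — f₀ = ω₀/(2π) = 1321 Hz.
Step 3 — Series Q: Q = ω₀L/R = 8299·0.000949/11.1 = 0.7095.
Step 4 — Bandwidth: Δω = ω₀/Q = 1.17e+04 rad/s; BW = Δω/(2π) = 1862 Hz.

(a) f₀ = 1321 Hz  (b) Q = 0.7095  (c) BW = 1862 Hz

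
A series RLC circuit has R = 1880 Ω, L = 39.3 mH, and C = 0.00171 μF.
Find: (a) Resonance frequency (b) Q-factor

Step 1 — Resonance condition Im(Z)=0 gives ω₀ = 1/√(LC).
Step 2 — ω₀ = 1/√(0.0393·1.71e-09) = 1.22e+05 rad/s.
Step 3 — f₀ = ω₀/(2π) = 1.941e+04 Hz.
Step 4 — Series Q: Q = ω₀L/R = 1.22e+05·0.0393/1880 = 2.55.

(a) f₀ = 1.941e+04 Hz  (b) Q = 2.55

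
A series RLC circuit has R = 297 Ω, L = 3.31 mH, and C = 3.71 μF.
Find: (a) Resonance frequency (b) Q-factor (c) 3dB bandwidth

Step 1 — Resonance: ω₀ = 1/√(LC) = 1/√(0.00331·3.71e-06) = 9024 rad/s.
Step 2 — f₀ = ω₀/(2π) = 1436 Hz.
Step 3 — Series Q: Q = ω₀L/R = 9024·0.00331/297 = 0.1006.
Step 4 — Bandwidth: Δω = ω₀/Q = 8.973e+04 rad/s; BW = Δω/(2π) = 1.428e+04 Hz.

(a) f₀ = 1436 Hz  (b) Q = 0.1006  (c) BW = 1.428e+04 Hz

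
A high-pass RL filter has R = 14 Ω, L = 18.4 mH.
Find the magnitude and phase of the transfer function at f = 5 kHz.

Step 1 — Angular frequency: ω = 2π·5000 = 3.142e+04 rad/s.
Step 2 — Transfer function: H(jω) = jωL/(R + jωL).
Step 3 — Numerator jωL = j·578.1; denominator R + jωL = 14 + j578.1.
Step 4 — H = 0.9994 + j0.02421.
Step 5 — Magnitude: |H| = 0.9997 (-0.0 dB); phase: φ = 1.4°.

|H| = 0.9997 (-0.0 dB), φ = 1.4°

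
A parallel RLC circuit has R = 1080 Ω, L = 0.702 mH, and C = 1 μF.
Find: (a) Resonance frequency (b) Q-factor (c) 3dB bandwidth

Step 1 — Resonance: ω₀ = 1/√(LC) = 1/√(0.000702·1e-06) = 3.774e+04 rad/s.
Step 2 — f₀ = ω₀/(2π) = 6007 Hz.
Step 3 — Parallel Q: Q = R/(ω₀L) = 1080/(3.774e+04·0.000702) = 40.76.
Step 4 — Bandwidth: Δω = ω₀/Q = 925.9 rad/s; BW = Δω/(2π) = 147.4 Hz.

(a) f₀ = 6007 Hz  (b) Q = 40.76  (c) BW = 147.4 Hz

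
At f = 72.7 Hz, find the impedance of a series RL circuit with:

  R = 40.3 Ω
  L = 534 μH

Step 1 — Angular frequency: ω = 2π·f = 2π·72.7 = 456.8 rad/s.
Step 2 — Component impedances:
  R: Z = R = 40.3 Ω
  L: Z = jωL = j·456.8·0.000534 = 0 + j0.2439 Ω
Step 3 — Series combination: Z_total = R + L = 40.3 + j0.2439 Ω = 40.3∠0.3° Ω.

Z = 40.3 + j0.2439 Ω = 40.3∠0.3° Ω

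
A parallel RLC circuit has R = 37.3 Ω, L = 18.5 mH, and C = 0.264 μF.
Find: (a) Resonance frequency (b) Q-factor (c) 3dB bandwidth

Step 1 — Resonance: ω₀ = 1/√(LC) = 1/√(0.0185·2.64e-07) = 1.431e+04 rad/s.
Step 2 — f₀ = ω₀/(2π) = 2277 Hz.
Step 3 — Parallel Q: Q = R/(ω₀L) = 37.3/(1.431e+04·0.0185) = 0.1409.
Step 4 — Bandwidth: Δω = ω₀/Q = 1.016e+05 rad/s; BW = Δω/(2π) = 1.616e+04 Hz.

(a) f₀ = 2277 Hz  (b) Q = 0.1409  (c) BW = 1.616e+04 Hz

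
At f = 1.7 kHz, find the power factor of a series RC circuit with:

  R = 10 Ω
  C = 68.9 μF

Step 1 — Angular frequency: ω = 2π·f = 2π·1700 = 1.068e+04 rad/s.
Step 2 — Component impedances:
  R: Z = R = 10 Ω
  C: Z = 1/(jωC) = -j/(ω·C) = 0 - j1.359 Ω
Step 3 — Series combination: Z_total = R + C = 10 - j1.359 Ω = 10.09∠-7.7° Ω.
Step 4 — Power factor: PF = cos(φ) = Re(Z)/|Z| = 10/10.092 = 0.9909.
Step 5 — Type: Im(Z) = -1.359 ⇒ leading (phase φ = -7.7°).

PF = 0.9909 (leading, φ = -7.7°)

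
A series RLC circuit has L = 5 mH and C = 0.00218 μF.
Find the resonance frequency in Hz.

Step 1 — Resonance condition Im(Z)=0 gives ω₀ = 1/√(LC).
Step 2 — ω₀ = 1/√(0.005·2.18e-09) = 3.029e+05 rad/s.
Step 3 — f₀ = ω₀/(2π) = 4.821e+04 Hz.

f₀ = 4.821e+04 Hz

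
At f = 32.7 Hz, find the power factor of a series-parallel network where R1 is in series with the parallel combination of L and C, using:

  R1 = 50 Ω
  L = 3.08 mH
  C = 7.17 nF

Step 1 — Angular frequency: ω = 2π·f = 2π·32.7 = 205.5 rad/s.
Step 2 — Component impedances:
  R1: Z = R = 50 Ω
  L: Z = jωL = j·205.5·0.00308 = 0 + j0.6328 Ω
  C: Z = 1/(jωC) = -j/(ω·C) = 0 - j6.788e+05 Ω
Step 3 — Parallel branch: L || C = 1/(1/L + 1/C) = 0 + j0.6328 Ω.
Step 4 — Series with R1: Z_total = R1 + (L || C) = 50 + j0.6328 Ω = 50∠0.7° Ω.
Step 5 — Power factor: PF = cos(φ) = Re(Z)/|Z| = 50/50.004 = 0.9999.
Step 6 — Type: Im(Z) = 0.6328 ⇒ lagging (phase φ = 0.7°).

PF = 0.9999 (lagging, φ = 0.7°)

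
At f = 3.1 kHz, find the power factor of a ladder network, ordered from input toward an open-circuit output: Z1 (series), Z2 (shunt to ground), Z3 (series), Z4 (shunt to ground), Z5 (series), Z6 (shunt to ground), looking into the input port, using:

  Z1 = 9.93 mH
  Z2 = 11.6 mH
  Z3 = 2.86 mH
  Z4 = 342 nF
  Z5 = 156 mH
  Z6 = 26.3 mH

Step 1 — Angular frequency: ω = 2π·f = 2π·3100 = 1.948e+04 rad/s.
Step 2 — Component impedances:
  Z1: Z = jωL = j·1.948e+04·0.00993 = 0 + j193.4 Ω
  Z2: Z = jωL = j·1.948e+04·0.0116 = 0 + j225.9 Ω
  Z3: Z = jωL = j·1.948e+04·0.00286 = 0 + j55.71 Ω
  Z4: Z = 1/(jωC) = -j/(ω·C) = 0 - j150.1 Ω
  Z5: Z = jωL = j·1.948e+04·0.156 = 0 + j3039 Ω
  Z6: Z = jωL = j·1.948e+04·0.0263 = 0 + j512.3 Ω
Step 3 — Ladder network (open output): work backward from the far end, alternating series and parallel combinations. Z_in = 0 + j10.65 Ω = 10.65∠90.0° Ω.
Step 4 — Power factor: PF = cos(φ) = Re(Z)/|Z| = 0/10.65 = 0.
Step 5 — Type: Im(Z) = 10.65 ⇒ lagging (phase φ = 90.0°).

PF = 0 (lagging, φ = 90.0°)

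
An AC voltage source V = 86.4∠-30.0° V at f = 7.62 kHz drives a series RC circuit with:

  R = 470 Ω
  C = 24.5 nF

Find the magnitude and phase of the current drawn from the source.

Step 1 — Angular frequency: ω = 2π·f = 2π·7620 = 4.788e+04 rad/s.
Step 2 — Component impedances:
  R: Z = R = 470 Ω
  C: Z = 1/(jωC) = -j/(ω·C) = 0 - j852.5 Ω
Step 3 — Series combination: Z_total = R + C = 470 - j852.5 Ω = 973.5∠-61.1° Ω.
Step 4 — Source phasor: V = 86.4∠-30.0° V = 74.82 - j43.2 V.
Step 5 — Ohm's law: I = V / Z_total = (74.82 - j43.2) / (470 - j852.5) = 0.07597 + j0.04589 A.
Step 6 — Convert to polar: |I| = 0.08875 A, ∠I = 31.1°.

I = 0.08875∠31.1° A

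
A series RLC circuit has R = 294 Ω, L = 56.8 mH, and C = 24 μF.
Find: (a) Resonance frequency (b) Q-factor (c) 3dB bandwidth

Step 1 — Resonance: ω₀ = 1/√(LC) = 1/√(0.0568·2.4e-05) = 856.5 rad/s.
Step 2 — f₀ = ω₀/(2π) = 136.3 Hz.
Step 3 — Series Q: Q = ω₀L/R = 856.5·0.0568/294 = 0.1655.
Step 4 — Bandwidth: Δω = ω₀/Q = 5176 rad/s; BW = Δω/(2π) = 823.8 Hz.

(a) f₀ = 136.3 Hz  (b) Q = 0.1655  (c) BW = 823.8 Hz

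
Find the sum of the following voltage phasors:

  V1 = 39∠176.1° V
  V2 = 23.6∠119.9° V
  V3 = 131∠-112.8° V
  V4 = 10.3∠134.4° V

Step 1 — Convert each phasor to rectangular form:
  V1 = 39·(cos(176.1°) + j·sin(176.1°)) = -38.91 + j2.653 V
  V2 = 23.6·(cos(119.9°) + j·sin(119.9°)) = -11.76 + j20.46 V
  V3 = 131·(cos(-112.8°) + j·sin(-112.8°)) = -50.76 - j120.8 V
  V4 = 10.3·(cos(134.4°) + j·sin(134.4°)) = -7.207 + j7.359 V
Step 2 — Sum components: V_total = -108.6 - j90.29 V.
Step 3 — Convert to polar: |V_total| = 141.3 V, ∠V_total = -140.3°.

V_total = 141.3∠-140.3° V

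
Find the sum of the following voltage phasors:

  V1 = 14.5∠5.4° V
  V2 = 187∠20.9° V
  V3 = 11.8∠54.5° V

Step 1 — Convert each phasor to rectangular form:
  V1 = 14.5·(cos(5.4°) + j·sin(5.4°)) = 14.44 + j1.365 V
  V2 = 187·(cos(20.9°) + j·sin(20.9°)) = 174.7 + j66.71 V
  V3 = 11.8·(cos(54.5°) + j·sin(54.5°)) = 6.852 + j9.607 V
Step 2 — Sum components: V_total = 196 + j77.68 V.
Step 3 — Convert to polar: |V_total| = 210.8 V, ∠V_total = 21.6°.

V_total = 210.8∠21.6° V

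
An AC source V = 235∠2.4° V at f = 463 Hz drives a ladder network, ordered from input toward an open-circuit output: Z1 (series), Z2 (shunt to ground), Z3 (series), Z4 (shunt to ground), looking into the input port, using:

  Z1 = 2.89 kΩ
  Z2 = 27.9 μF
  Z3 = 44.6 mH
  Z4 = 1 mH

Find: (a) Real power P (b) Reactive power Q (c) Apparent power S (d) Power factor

Step 1 — Angular frequency: ω = 2π·f = 2π·463 = 2909 rad/s.
Step 2 — Component impedances:
  Z1: Z = R = 2890 Ω
  Z2: Z = 1/(jωC) = -j/(ω·C) = 0 - j12.32 Ω
  Z3: Z = jωL = j·2909·0.0446 = 0 + j129.7 Ω
  Z4: Z = jωL = j·2909·0.001 = 0 + j2.909 Ω
Step 3 — Ladder network (open output): work backward from the far end, alternating series and parallel combinations. Z_in = 2890 - j13.58 Ω = 2890∠-0.3° Ω.
Step 4 — Source phasor: V = 235∠2.4° V = 234.8 + j9.841 V.
Step 5 — Current: I = V / Z = 0.08123 + j0.003787 A = 0.08131∠2.7° A.
Step 6 — Complex power: S = V·I* = 19.11 - j0.0898 VA.
Step 7 — Real power: P = Re(S) = 19.11 W.
Step 8 — Reactive power: Q = Im(S) = -0.0898 VAR.
Step 9 — Apparent power: |S| = 19.11 VA.
Step 10 — Power factor: PF = P/|S| = 1 (leading).

(a) P = 19.11 W  (b) Q = -0.0898 VAR  (c) S = 19.11 VA  (d) PF = 1 (leading)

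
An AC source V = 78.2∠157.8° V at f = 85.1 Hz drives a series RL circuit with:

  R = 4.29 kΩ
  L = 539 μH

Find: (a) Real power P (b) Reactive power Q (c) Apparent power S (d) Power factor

Step 1 — Angular frequency: ω = 2π·f = 2π·85.1 = 534.7 rad/s.
Step 2 — Component impedances:
  R: Z = R = 4290 Ω
  L: Z = jωL = j·534.7·0.000539 = 0 + j0.2882 Ω
Step 3 — Series combination: Z_total = R + L = 4290 + j0.2882 Ω = 4290∠0.0° Ω.
Step 4 — Source phasor: V = 78.2∠157.8° V = -72.4 + j29.55 V.
Step 5 — Current: I = V / Z = -0.01688 + j0.006889 A = 0.01823∠157.8° A.
Step 6 — Complex power: S = V·I* = 1.425 + j9.576e-05 VA.
Step 7 — Real power: P = Re(S) = 1.425 W.
Step 8 — Reactive power: Q = Im(S) = 9.576e-05 VAR.
Step 9 — Apparent power: |S| = 1.425 VA.
Step 10 — Power factor: PF = P/|S| = 1 (lagging).

(a) P = 1.425 W  (b) Q = 9.576e-05 VAR  (c) S = 1.425 VA  (d) PF = 1 (lagging)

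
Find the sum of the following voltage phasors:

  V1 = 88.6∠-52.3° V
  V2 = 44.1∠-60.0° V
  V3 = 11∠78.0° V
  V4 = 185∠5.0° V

Step 1 — Convert each phasor to rectangular form:
  V1 = 88.6·(cos(-52.3°) + j·sin(-52.3°)) = 54.18 - j70.1 V
  V2 = 44.1·(cos(-60.0°) + j·sin(-60.0°)) = 22.05 - j38.19 V
  V3 = 11·(cos(78.0°) + j·sin(78.0°)) = 2.287 + j10.76 V
  V4 = 185·(cos(5.0°) + j·sin(5.0°)) = 184.3 + j16.12 V
Step 2 — Sum components: V_total = 262.8 - j81.41 V.
Step 3 — Convert to polar: |V_total| = 275.1 V, ∠V_total = -17.2°.

V_total = 275.1∠-17.2° V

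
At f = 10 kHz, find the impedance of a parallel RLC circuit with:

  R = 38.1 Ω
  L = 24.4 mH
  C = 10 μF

Step 1 — Angular frequency: ω = 2π·f = 2π·1e+04 = 6.283e+04 rad/s.
Step 2 — Component impedances:
  R: Z = R = 38.1 Ω
  L: Z = jωL = j·6.283e+04·0.0244 = 0 + j1533 Ω
  C: Z = 1/(jωC) = -j/(ω·C) = 0 - j1.592 Ω
Step 3 — Parallel combination: 1/Z_total = 1/R + 1/L + 1/C; Z_total = 0.06651 - j1.59 Ω = 1.592∠-87.6° Ω.

Z = 0.06651 - j1.59 Ω = 1.592∠-87.6° Ω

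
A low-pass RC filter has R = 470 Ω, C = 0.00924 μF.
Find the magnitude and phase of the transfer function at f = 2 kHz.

Step 1 — Angular frequency: ω = 2π·2000 = 1.257e+04 rad/s.
Step 2 — Transfer function: H(jω) = 1/(1 + jωRC).
Step 3 — Denominator: 1 + jωRC = 1 + j·1.257e+04·470·9.24e-09 = 1 + j0.05457.
Step 4 — H = 0.997 - j0.05441.
Step 5 — Magnitude: |H| = 0.9985 (-0.0 dB); phase: φ = -3.1°.

|H| = 0.9985 (-0.0 dB), φ = -3.1°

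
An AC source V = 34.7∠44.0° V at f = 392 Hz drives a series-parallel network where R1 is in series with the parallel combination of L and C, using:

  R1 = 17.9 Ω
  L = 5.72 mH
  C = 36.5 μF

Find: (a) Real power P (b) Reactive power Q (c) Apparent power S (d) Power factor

Step 1 — Angular frequency: ω = 2π·f = 2π·392 = 2463 rad/s.
Step 2 — Component impedances:
  R1: Z = R = 17.9 Ω
  L: Z = jωL = j·2463·0.00572 = 0 + j14.09 Ω
  C: Z = 1/(jωC) = -j/(ω·C) = 0 - j11.12 Ω
Step 3 — Parallel branch: L || C = 1/(1/L + 1/C) = 0 - j52.86 Ω.
Step 4 — Series with R1: Z_total = R1 + (L || C) = 17.9 - j52.86 Ω = 55.8∠-71.3° Ω.
Step 5 — Source phasor: V = 34.7∠44.0° V = 24.96 + j24.1 V.
Step 6 — Current: I = V / Z = -0.2656 + j0.5622 A = 0.6218∠115.3° A.
Step 7 — Complex power: S = V·I* = 6.921 - j20.44 VA.
Step 8 — Real power: P = Re(S) = 6.921 W.
Step 9 — Reactive power: Q = Im(S) = -20.44 VAR.
Step 10 — Apparent power: |S| = 21.58 VA.
Step 11 — Power factor: PF = P/|S| = 0.3208 (leading).

(a) P = 6.921 W  (b) Q = -20.44 VAR  (c) S = 21.58 VA  (d) PF = 0.3208 (leading)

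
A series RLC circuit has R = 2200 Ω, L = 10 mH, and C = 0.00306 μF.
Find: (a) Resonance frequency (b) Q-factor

Step 1 — Resonance condition Im(Z)=0 gives ω₀ = 1/√(LC).
Step 2 — ω₀ = 1/√(0.01·3.06e-09) = 1.808e+05 rad/s.
Step 3 — f₀ = ω₀/(2π) = 2.877e+04 Hz.
Step 4 — Series Q: Q = ω₀L/R = 1.808e+05·0.01/2200 = 0.8217.

(a) f₀ = 2.877e+04 Hz  (b) Q = 0.8217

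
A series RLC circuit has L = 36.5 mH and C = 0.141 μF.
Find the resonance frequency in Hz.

Step 1 — Resonance condition Im(Z)=0 gives ω₀ = 1/√(LC).
Step 2 — ω₀ = 1/√(0.0365·1.41e-07) = 1.394e+04 rad/s.
Step 3 — f₀ = ω₀/(2π) = 2219 Hz.

f₀ = 2219 Hz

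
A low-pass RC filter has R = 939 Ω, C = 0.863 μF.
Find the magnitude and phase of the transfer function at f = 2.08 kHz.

Step 1 — Angular frequency: ω = 2π·2080 = 1.307e+04 rad/s.
Step 2 — Transfer function: H(jω) = 1/(1 + jωRC).
Step 3 — Denominator: 1 + jωRC = 1 + j·1.307e+04·939·8.63e-07 = 1 + j10.59.
Step 4 — H = 0.008837 - j0.09359.
Step 5 — Magnitude: |H| = 0.09401 (-20.5 dB); phase: φ = -84.6°.

|H| = 0.09401 (-20.5 dB), φ = -84.6°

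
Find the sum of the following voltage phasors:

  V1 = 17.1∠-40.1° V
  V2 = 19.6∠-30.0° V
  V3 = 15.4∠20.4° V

Step 1 — Convert each phasor to rectangular form:
  V1 = 17.1·(cos(-40.1°) + j·sin(-40.1°)) = 13.08 - j11.01 V
  V2 = 19.6·(cos(-30.0°) + j·sin(-30.0°)) = 16.97 - j9.8 V
  V3 = 15.4·(cos(20.4°) + j·sin(20.4°)) = 14.43 + j5.368 V
Step 2 — Sum components: V_total = 44.49 - j15.45 V.
Step 3 — Convert to polar: |V_total| = 47.09 V, ∠V_total = -19.1°.

V_total = 47.09∠-19.1° V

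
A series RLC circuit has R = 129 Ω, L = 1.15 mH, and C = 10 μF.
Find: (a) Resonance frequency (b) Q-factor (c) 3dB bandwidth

Step 1 — Resonance: ω₀ = 1/√(LC) = 1/√(0.00115·1e-05) = 9325 rad/s.
Step 2 — f₀ = ω₀/(2π) = 1484 Hz.
Step 3 — Series Q: Q = ω₀L/R = 9325·0.00115/129 = 0.08313.
Step 4 — Bandwidth: Δω = ω₀/Q = 1.122e+05 rad/s; BW = Δω/(2π) = 1.785e+04 Hz.

(a) f₀ = 1484 Hz  (b) Q = 0.08313  (c) BW = 1.785e+04 Hz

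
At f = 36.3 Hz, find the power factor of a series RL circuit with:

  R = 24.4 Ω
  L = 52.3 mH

Step 1 — Angular frequency: ω = 2π·f = 2π·36.3 = 228.1 rad/s.
Step 2 — Component impedances:
  R: Z = R = 24.4 Ω
  L: Z = jωL = j·228.1·0.0523 = 0 + j11.93 Ω
Step 3 — Series combination: Z_total = R + L = 24.4 + j11.93 Ω = 27.16∠26.1° Ω.
Step 4 — Power factor: PF = cos(φ) = Re(Z)/|Z| = 24.4/27.16 = 0.8984.
Step 5 — Type: Im(Z) = 11.93 ⇒ lagging (phase φ = 26.1°).

PF = 0.8984 (lagging, φ = 26.1°)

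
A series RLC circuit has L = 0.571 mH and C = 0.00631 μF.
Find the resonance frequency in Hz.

Step 1 — Resonance condition Im(Z)=0 gives ω₀ = 1/√(LC).
Step 2 — ω₀ = 1/√(0.000571·6.31e-09) = 5.268e+05 rad/s.
Step 3 — f₀ = ω₀/(2π) = 8.385e+04 Hz.

f₀ = 8.385e+04 Hz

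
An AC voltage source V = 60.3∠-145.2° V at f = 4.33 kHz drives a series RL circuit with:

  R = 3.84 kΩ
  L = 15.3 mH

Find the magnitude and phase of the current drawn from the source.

Step 1 — Angular frequency: ω = 2π·f = 2π·4330 = 2.721e+04 rad/s.
Step 2 — Component impedances:
  R: Z = R = 3840 Ω
  L: Z = jωL = j·2.721e+04·0.0153 = 0 + j416.3 Ω
Step 3 — Series combination: Z_total = R + L = 3840 + j416.3 Ω = 3862∠6.2° Ω.
Step 4 — Source phasor: V = 60.3∠-145.2° V = -49.52 - j34.41 V.
Step 5 — Ohm's law: I = V / Z_total = (-49.52 - j34.41) / (3840 + j416.3) = -0.01371 - j0.007476 A.
Step 6 — Convert to polar: |I| = 0.01561 A, ∠I = -151.4°.

I = 0.01561∠-151.4° A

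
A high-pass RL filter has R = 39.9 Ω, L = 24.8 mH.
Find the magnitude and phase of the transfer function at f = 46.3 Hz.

Step 1 — Angular frequency: ω = 2π·46.3 = 290.9 rad/s.
Step 2 — Transfer function: H(jω) = jωL/(R + jωL).
Step 3 — Numerator jωL = j·7.215; denominator R + jωL = 39.9 + j7.215.
Step 4 — H = 0.03166 + j0.1751.
Step 5 — Magnitude: |H| = 0.1779 (-15.0 dB); phase: φ = 79.8°.

|H| = 0.1779 (-15.0 dB), φ = 79.8°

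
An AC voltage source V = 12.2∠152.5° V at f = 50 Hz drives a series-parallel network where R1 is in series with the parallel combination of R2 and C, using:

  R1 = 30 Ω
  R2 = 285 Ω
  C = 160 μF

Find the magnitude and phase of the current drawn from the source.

Step 1 — Angular frequency: ω = 2π·f = 2π·50 = 314.2 rad/s.
Step 2 — Component impedances:
  R1: Z = R = 30 Ω
  R2: Z = R = 285 Ω
  C: Z = 1/(jωC) = -j/(ω·C) = 0 - j19.89 Ω
Step 3 — Parallel branch: R2 || C = 1/(1/R2 + 1/C) = 1.382 - j19.8 Ω.
Step 4 — Series with R1: Z_total = R1 + (R2 || C) = 31.38 - j19.8 Ω = 37.11∠-32.2° Ω.
Step 5 — Source phasor: V = 12.2∠152.5° V = -10.82 + j5.633 V.
Step 6 — Ohm's law: I = V / Z_total = (-10.82 + j5.633) / (31.38 - j19.8) = -0.3277 - j0.02721 A.
Step 7 — Convert to polar: |I| = 0.3288 A, ∠I = -175.3°.

I = 0.3288∠-175.3° A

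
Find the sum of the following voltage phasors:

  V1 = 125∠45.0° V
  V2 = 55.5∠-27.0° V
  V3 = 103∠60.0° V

Step 1 — Convert each phasor to rectangular form:
  V1 = 125·(cos(45.0°) + j·sin(45.0°)) = 88.39 + j88.39 V
  V2 = 55.5·(cos(-27.0°) + j·sin(-27.0°)) = 49.45 - j25.2 V
  V3 = 103·(cos(60.0°) + j·sin(60.0°)) = 51.5 + j89.2 V
Step 2 — Sum components: V_total = 189.3 + j152.4 V.
Step 3 — Convert to polar: |V_total| = 243 V, ∠V_total = 38.8°.

V_total = 243∠38.8° V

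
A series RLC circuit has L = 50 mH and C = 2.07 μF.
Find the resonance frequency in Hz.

Step 1 — Resonance condition Im(Z)=0 gives ω₀ = 1/√(LC).
Step 2 — ω₀ = 1/√(0.05·2.07e-06) = 3108 rad/s.
Step 3 — f₀ = ω₀/(2π) = 494.7 Hz.

f₀ = 494.7 Hz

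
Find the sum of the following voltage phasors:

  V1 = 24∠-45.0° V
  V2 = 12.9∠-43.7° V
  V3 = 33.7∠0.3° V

Step 1 — Convert each phasor to rectangular form:
  V1 = 24·(cos(-45.0°) + j·sin(-45.0°)) = 16.97 - j16.97 V
  V2 = 12.9·(cos(-43.7°) + j·sin(-43.7°)) = 9.326 - j8.912 V
  V3 = 33.7·(cos(0.3°) + j·sin(0.3°)) = 33.7 + j0.1765 V
Step 2 — Sum components: V_total = 60 - j25.71 V.
Step 3 — Convert to polar: |V_total| = 65.27 V, ∠V_total = -23.2°.

V_total = 65.27∠-23.2° V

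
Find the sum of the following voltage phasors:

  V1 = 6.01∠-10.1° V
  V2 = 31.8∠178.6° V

Step 1 — Convert each phasor to rectangular form:
  V1 = 6.01·(cos(-10.1°) + j·sin(-10.1°)) = 5.917 - j1.054 V
  V2 = 31.8·(cos(178.6°) + j·sin(178.6°)) = -31.79 + j0.7769 V
Step 2 — Sum components: V_total = -25.87 - j0.277 V.
Step 3 — Convert to polar: |V_total| = 25.88 V, ∠V_total = -179.4°.

V_total = 25.88∠-179.4° V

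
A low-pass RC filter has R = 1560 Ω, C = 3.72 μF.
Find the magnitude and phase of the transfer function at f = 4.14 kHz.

Step 1 — Angular frequency: ω = 2π·4140 = 2.601e+04 rad/s.
Step 2 — Transfer function: H(jω) = 1/(1 + jωRC).
Step 3 — Denominator: 1 + jωRC = 1 + j·2.601e+04·1560·3.72e-06 = 1 + j151.
Step 4 — H = 4.388e-05 - j0.006624.
Step 5 — Magnitude: |H| = 0.006624 (-43.6 dB); phase: φ = -89.6°.

|H| = 0.006624 (-43.6 dB), φ = -89.6°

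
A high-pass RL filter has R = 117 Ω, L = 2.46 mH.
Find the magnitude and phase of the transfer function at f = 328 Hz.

Step 1 — Angular frequency: ω = 2π·328 = 2061 rad/s.
Step 2 — Transfer function: H(jω) = jωL/(R + jωL).
Step 3 — Numerator jωL = j·5.07; denominator R + jωL = 117 + j5.07.
Step 4 — H = 0.001874 + j0.04325.
Step 5 — Magnitude: |H| = 0.04329 (-27.3 dB); phase: φ = 87.5°.

|H| = 0.04329 (-27.3 dB), φ = 87.5°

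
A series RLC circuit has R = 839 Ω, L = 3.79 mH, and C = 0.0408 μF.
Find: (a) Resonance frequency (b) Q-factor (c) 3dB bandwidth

Step 1 — Resonance condition Im(Z)=0 gives ω₀ = 1/√(LC).
Step 2 — ω₀ = 1/√(0.00379·4.08e-08) = 8.042e+04 rad/s.
Step 3 — f₀ = ω₀/(2π) = 1.28e+04 Hz.
Step 4 — Series Q: Q = ω₀L/R = 8.042e+04·0.00379/839 = 0.3633.
Step 5 — 3dB bandwidth: Δω = ω₀/Q = 2.214e+05 rad/s; BW = Δω/(2π) = 3.523e+04 Hz.

(a) f₀ = 1.28e+04 Hz  (b) Q = 0.3633  (c) BW = 3.523e+04 Hz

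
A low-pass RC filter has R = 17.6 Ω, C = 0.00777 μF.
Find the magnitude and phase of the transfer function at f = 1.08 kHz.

Step 1 — Angular frequency: ω = 2π·1080 = 6786 rad/s.
Step 2 — Transfer function: H(jω) = 1/(1 + jωRC).
Step 3 — Denominator: 1 + jωRC = 1 + j·6786·17.6·7.77e-09 = 1 + j0.000928.
Step 4 — H = 1 - j0.000928.
Step 5 — Magnitude: |H| = 1 (-0.0 dB); phase: φ = -0.1°.

|H| = 1 (-0.0 dB), φ = -0.1°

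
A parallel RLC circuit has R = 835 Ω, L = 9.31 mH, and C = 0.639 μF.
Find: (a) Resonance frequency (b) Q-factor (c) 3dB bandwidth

Step 1 — Resonance: ω₀ = 1/√(LC) = 1/√(0.00931·6.39e-07) = 1.297e+04 rad/s.
Step 2 — f₀ = ω₀/(2π) = 2063 Hz.
Step 3 — Parallel Q: Q = R/(ω₀L) = 835/(1.297e+04·0.00931) = 6.918.
Step 4 — Bandwidth: Δω = ω₀/Q = 1874 rad/s; BW = Δω/(2π) = 298.3 Hz.

(a) f₀ = 2063 Hz  (b) Q = 6.918  (c) BW = 298.3 Hz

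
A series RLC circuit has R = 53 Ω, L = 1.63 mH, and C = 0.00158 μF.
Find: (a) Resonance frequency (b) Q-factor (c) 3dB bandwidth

Step 1 — Resonance condition Im(Z)=0 gives ω₀ = 1/√(LC).
Step 2 — ω₀ = 1/√(0.00163·1.58e-09) = 6.231e+05 rad/s.
Step 3 — f₀ = ω₀/(2π) = 9.917e+04 Hz.
Step 4 — Series Q: Q = ω₀L/R = 6.231e+05·0.00163/53 = 19.16.
Step 5 — 3dB bandwidth: Δω = ω₀/Q = 3.252e+04 rad/s; BW = Δω/(2π) = 5175 Hz.

(a) f₀ = 9.917e+04 Hz  (b) Q = 19.16  (c) BW = 5175 Hz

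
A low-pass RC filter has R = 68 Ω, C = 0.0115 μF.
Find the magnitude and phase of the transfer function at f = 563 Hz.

Step 1 — Angular frequency: ω = 2π·563 = 3537 rad/s.
Step 2 — Transfer function: H(jω) = 1/(1 + jωRC).
Step 3 — Denominator: 1 + jωRC = 1 + j·3537·68·1.15e-08 = 1 + j0.002766.
Step 4 — H = 1 - j0.002766.
Step 5 — Magnitude: |H| = 1 (-0.0 dB); phase: φ = -0.2°.

|H| = 1 (-0.0 dB), φ = -0.2°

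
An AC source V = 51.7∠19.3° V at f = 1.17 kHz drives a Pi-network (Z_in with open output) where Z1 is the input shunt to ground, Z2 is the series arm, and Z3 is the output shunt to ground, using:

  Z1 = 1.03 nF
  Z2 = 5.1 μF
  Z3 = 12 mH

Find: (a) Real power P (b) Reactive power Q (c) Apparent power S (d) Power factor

Step 1 — Angular frequency: ω = 2π·f = 2π·1170 = 7351 rad/s.
Step 2 — Component impedances:
  Z1: Z = 1/(jωC) = -j/(ω·C) = 0 - j1.321e+05 Ω
  Z2: Z = 1/(jωC) = -j/(ω·C) = 0 - j26.67 Ω
  Z3: Z = jωL = j·7351·0.012 = 0 + j88.22 Ω
Step 3 — With open output, the series arm Z2 and the output shunt Z3 appear in series to ground: Z2 + Z3 = 0 + j61.54 Ω.
Step 4 — Parallel with input shunt Z1: Z_in = Z1 || (Z2 + Z3) = 0 + j61.57 Ω = 61.57∠90.0° Ω.
Step 5 — Source phasor: V = 51.7∠19.3° V = 48.79 + j17.09 V.
Step 6 — Current: I = V / Z = 0.2775 - j0.7925 A = 0.8397∠-70.7° A.
Step 7 — Complex power: S = V·I* = 0 + j43.41 VA.
Step 8 — Real power: P = Re(S) = 0 W.
Step 9 — Reactive power: Q = Im(S) = 43.41 VAR.
Step 10 — Apparent power: |S| = 43.41 VA.
Step 11 — Power factor: PF = P/|S| = 0 (lagging).

(a) P = 0 W  (b) Q = 43.41 VAR  (c) S = 43.41 VA  (d) PF = 0 (lagging)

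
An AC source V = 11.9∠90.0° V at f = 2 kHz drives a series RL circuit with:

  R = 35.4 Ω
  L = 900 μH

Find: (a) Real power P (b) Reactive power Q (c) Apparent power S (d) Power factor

Step 1 — Angular frequency: ω = 2π·f = 2π·2000 = 1.257e+04 rad/s.
Step 2 — Component impedances:
  R: Z = R = 35.4 Ω
  L: Z = jωL = j·1.257e+04·0.0009 = 0 + j11.31 Ω
Step 3 — Series combination: Z_total = R + L = 35.4 + j11.31 Ω = 37.16∠17.7° Ω.
Step 4 — Source phasor: V = 11.9∠90.0° V = 0 + j11.9 V.
Step 5 — Current: I = V / Z = 0.09745 + j0.305 A = 0.3202∠72.3° A.
Step 6 — Complex power: S = V·I* = 3.63 + j1.16 VA.
Step 7 — Real power: P = Re(S) = 3.63 W.
Step 8 — Reactive power: Q = Im(S) = 1.16 VAR.
Step 9 — Apparent power: |S| = 3.811 VA.
Step 10 — Power factor: PF = P/|S| = 0.9526 (lagging).

(a) P = 3.63 W  (b) Q = 1.16 VAR  (c) S = 3.811 VA  (d) PF = 0.9526 (lagging)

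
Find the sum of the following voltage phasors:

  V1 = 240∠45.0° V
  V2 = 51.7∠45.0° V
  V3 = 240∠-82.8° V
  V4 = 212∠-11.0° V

Step 1 — Convert each phasor to rectangular form:
  V1 = 240·(cos(45.0°) + j·sin(45.0°)) = 169.7 + j169.7 V
  V2 = 51.7·(cos(45.0°) + j·sin(45.0°)) = 36.56 + j36.56 V
  V3 = 240·(cos(-82.8°) + j·sin(-82.8°)) = 30.08 - j238.1 V
  V4 = 212·(cos(-11.0°) + j·sin(-11.0°)) = 208.1 - j40.45 V
Step 2 — Sum components: V_total = 444.4 - j72.3 V.
Step 3 — Convert to polar: |V_total| = 450.3 V, ∠V_total = -9.2°.

V_total = 450.3∠-9.2° V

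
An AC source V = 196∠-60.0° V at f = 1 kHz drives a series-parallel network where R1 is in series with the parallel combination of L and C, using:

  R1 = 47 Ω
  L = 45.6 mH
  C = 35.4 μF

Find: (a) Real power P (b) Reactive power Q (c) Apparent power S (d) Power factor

Step 1 — Angular frequency: ω = 2π·f = 2π·1000 = 6283 rad/s.
Step 2 — Component impedances:
  R1: Z = R = 47 Ω
  L: Z = jωL = j·6283·0.0456 = 0 + j286.5 Ω
  C: Z = 1/(jωC) = -j/(ω·C) = 0 - j4.496 Ω
Step 3 — Parallel branch: L || C = 1/(1/L + 1/C) = 0 - j4.568 Ω.
Step 4 — Series with R1: Z_total = R1 + (L || C) = 47 - j4.568 Ω = 47.22∠-5.6° Ω.
Step 5 — Source phasor: V = 196∠-60.0° V = 98 - j169.7 V.
Step 6 — Current: I = V / Z = 2.413 - j3.377 A = 4.151∠-54.4° A.
Step 7 — Complex power: S = V·I* = 809.7 - j78.69 VA.
Step 8 — Real power: P = Re(S) = 809.7 W.
Step 9 — Reactive power: Q = Im(S) = -78.69 VAR.
Step 10 — Apparent power: |S| = 813.5 VA.
Step 11 — Power factor: PF = P/|S| = 0.9953 (leading).

(a) P = 809.7 W  (b) Q = -78.69 VAR  (c) S = 813.5 VA  (d) PF = 0.9953 (leading)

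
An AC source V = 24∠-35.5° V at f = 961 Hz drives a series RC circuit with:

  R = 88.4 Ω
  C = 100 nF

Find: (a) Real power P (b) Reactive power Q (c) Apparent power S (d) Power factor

Step 1 — Angular frequency: ω = 2π·f = 2π·961 = 6038 rad/s.
Step 2 — Component impedances:
  R: Z = R = 88.4 Ω
  C: Z = 1/(jωC) = -j/(ω·C) = 0 - j1656 Ω
Step 3 — Series combination: Z_total = R + C = 88.4 - j1656 Ω = 1658∠-86.9° Ω.
Step 4 — Source phasor: V = 24∠-35.5° V = 19.54 - j13.94 V.
Step 5 — Current: I = V / Z = 0.009019 + j0.01132 A = 0.01447∠51.4° A.
Step 6 — Complex power: S = V·I* = 0.01851 - j0.3468 VA.
Step 7 — Real power: P = Re(S) = 0.01851 W.
Step 8 — Reactive power: Q = Im(S) = -0.3468 VAR.
Step 9 — Apparent power: |S| = 0.3473 VA.
Step 10 — Power factor: PF = P/|S| = 0.0533 (leading).

(a) P = 0.01851 W  (b) Q = -0.3468 VAR  (c) S = 0.3473 VA  (d) PF = 0.0533 (leading)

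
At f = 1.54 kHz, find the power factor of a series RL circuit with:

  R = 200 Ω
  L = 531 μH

Step 1 — Angular frequency: ω = 2π·f = 2π·1540 = 9676 rad/s.
Step 2 — Component impedances:
  R: Z = R = 200 Ω
  L: Z = jωL = j·9676·0.000531 = 0 + j5.138 Ω
Step 3 — Series combination: Z_total = R + L = 200 + j5.138 Ω = 200.1∠1.5° Ω.
Step 4 — Power factor: PF = cos(φ) = Re(Z)/|Z| = 200/200.07 = 0.9997.
Step 5 — Type: Im(Z) = 5.138 ⇒ lagging (phase φ = 1.5°).

PF = 0.9997 (lagging, φ = 1.5°)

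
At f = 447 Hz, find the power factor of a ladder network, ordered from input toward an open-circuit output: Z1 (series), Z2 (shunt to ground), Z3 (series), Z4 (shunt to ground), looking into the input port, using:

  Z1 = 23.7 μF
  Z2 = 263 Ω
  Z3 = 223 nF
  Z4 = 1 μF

Step 1 — Angular frequency: ω = 2π·f = 2π·447 = 2809 rad/s.
Step 2 — Component impedances:
  Z1: Z = 1/(jωC) = -j/(ω·C) = 0 - j15.02 Ω
  Z2: Z = R = 263 Ω
  Z3: Z = 1/(jωC) = -j/(ω·C) = 0 - j1597 Ω
  Z4: Z = 1/(jωC) = -j/(ω·C) = 0 - j356.1 Ω
Step 3 — Ladder network (open output): work backward from the far end, alternating series and parallel combinations. Z_in = 258.3 - j49.81 Ω = 263.1∠-10.9° Ω.
Step 4 — Power factor: PF = cos(φ) = Re(Z)/|Z| = 258.31/263.07 = 0.9819.
Step 5 — Type: Im(Z) = -49.81 ⇒ leading (phase φ = -10.9°).

PF = 0.9819 (leading, φ = -10.9°)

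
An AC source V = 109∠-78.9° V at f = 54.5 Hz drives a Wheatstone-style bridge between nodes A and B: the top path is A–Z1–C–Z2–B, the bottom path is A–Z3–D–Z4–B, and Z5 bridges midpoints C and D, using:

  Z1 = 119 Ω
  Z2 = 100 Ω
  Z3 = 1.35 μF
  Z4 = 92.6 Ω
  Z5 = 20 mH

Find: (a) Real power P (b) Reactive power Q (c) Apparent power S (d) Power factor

Step 1 — Angular frequency: ω = 2π·f = 2π·54.5 = 342.4 rad/s.
Step 2 — Component impedances:
  Z1: Z = R = 119 Ω
  Z2: Z = R = 100 Ω
  Z3: Z = 1/(jωC) = -j/(ω·C) = 0 - j2163 Ω
  Z4: Z = R = 92.6 Ω
  Z5: Z = jωL = j·342.4·0.02 = 0 + j6.849 Ω
Step 3 — Bridge requires nodal analysis (the Z5 bridge couples midpoints C and D, so the two paths cannot be reduced to a simple series/parallel combination). Setting node B to ground and injecting 1 A at node A, the 3-node admittance system at A, C, D solves to V_A = Z_AB = 167.2 - j4.733 Ω = 167.2∠-1.6° Ω.
Step 4 — Source phasor: V = 109∠-78.9° V = 20.98 - j107 V.
Step 5 — Current: I = V / Z = 0.1435 - j0.6358 A = 0.6518∠-77.3° A.
Step 6 — Complex power: S = V·I* = 71.01 - j2.01 VA.
Step 7 — Real power: P = Re(S) = 71.01 W.
Step 8 — Reactive power: Q = Im(S) = -2.01 VAR.
Step 9 — Apparent power: |S| = 71.04 VA.
Step 10 — Power factor: PF = P/|S| = 0.9996 (leading).

(a) P = 71.01 W  (b) Q = -2.01 VAR  (c) S = 71.04 VA  (d) PF = 0.9996 (leading)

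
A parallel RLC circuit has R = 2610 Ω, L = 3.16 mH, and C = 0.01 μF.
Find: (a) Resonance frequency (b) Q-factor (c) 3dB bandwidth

Step 1 — Resonance: ω₀ = 1/√(LC) = 1/√(0.00316·1e-08) = 1.779e+05 rad/s.
Step 2 — f₀ = ω₀/(2π) = 2.831e+04 Hz.
Step 3 — Parallel Q: Q = R/(ω₀L) = 2610/(1.779e+05·0.00316) = 4.643.
Step 4 — Bandwidth: Δω = ω₀/Q = 3.831e+04 rad/s; BW = Δω/(2π) = 6098 Hz.

(a) f₀ = 2.831e+04 Hz  (b) Q = 4.643  (c) BW = 6098 Hz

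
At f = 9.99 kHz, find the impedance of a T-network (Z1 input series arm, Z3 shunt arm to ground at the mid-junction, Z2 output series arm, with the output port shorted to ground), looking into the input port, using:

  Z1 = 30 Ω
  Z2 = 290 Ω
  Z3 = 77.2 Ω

Step 1 — Angular frequency: ω = 2π·f = 2π·9990 = 6.277e+04 rad/s.
Step 2 — Component impedances:
  Z1: Z = R = 30 Ω
  Z2: Z = R = 290 Ω
  Z3: Z = R = 77.2 Ω
Step 3 — With the output port shorted to ground, the output series arm Z2 runs from the junction to ground; the shunt arm Z3 also runs from the junction to ground. They appear in parallel: Z3 || Z2 = 60.97 Ω.
Step 4 — Series with input arm Z1: Z_in = Z1 + (Z3 || Z2) = 90.97 Ω = 90.97∠0.0° Ω.

Z = 90.97 Ω = 90.97∠0.0° Ω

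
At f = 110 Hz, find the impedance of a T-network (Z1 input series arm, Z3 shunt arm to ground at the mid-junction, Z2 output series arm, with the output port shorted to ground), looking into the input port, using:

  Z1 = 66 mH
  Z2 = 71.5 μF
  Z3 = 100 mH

Step 1 — Angular frequency: ω = 2π·f = 2π·110 = 691.2 rad/s.
Step 2 — Component impedances:
  Z1: Z = jωL = j·691.2·0.066 = 0 + j45.62 Ω
  Z2: Z = 1/(jωC) = -j/(ω·C) = 0 - j20.24 Ω
  Z3: Z = jωL = j·691.2·0.1 = 0 + j69.12 Ω
Step 3 — With the output port shorted to ground, the output series arm Z2 runs from the junction to ground; the shunt arm Z3 also runs from the junction to ground. They appear in parallel: Z3 || Z2 = 0 - j28.61 Ω.
Step 4 — Series with input arm Z1: Z_in = Z1 + (Z3 || Z2) = 0 + j17 Ω = 17∠90.0° Ω.

Z = 0 + j17 Ω = 17∠90.0° Ω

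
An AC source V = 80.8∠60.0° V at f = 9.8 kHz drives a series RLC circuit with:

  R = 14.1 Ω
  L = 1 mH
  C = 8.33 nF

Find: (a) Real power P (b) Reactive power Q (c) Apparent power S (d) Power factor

Step 1 — Angular frequency: ω = 2π·f = 2π·9800 = 6.158e+04 rad/s.
Step 2 — Component impedances:
  R: Z = R = 14.1 Ω
  L: Z = jωL = j·6.158e+04·0.001 = 0 + j61.58 Ω
  C: Z = 1/(jωC) = -j/(ω·C) = 0 - j1950 Ω
Step 3 — Series combination: Z_total = R + L + C = 14.1 - j1888 Ω = 1888∠-89.6° Ω.
Step 4 — Source phasor: V = 80.8∠60.0° V = 40.4 + j69.97 V.
Step 5 — Current: I = V / Z = -0.0369 + j0.02167 A = 0.04279∠149.6° A.
Step 6 — Complex power: S = V·I* = 0.02582 - j3.458 VA.
Step 7 — Real power: P = Re(S) = 0.02582 W.
Step 8 — Reactive power: Q = Im(S) = -3.458 VAR.
Step 9 — Apparent power: |S| = 3.458 VA.
Step 10 — Power factor: PF = P/|S| = 0.007468 (leading).

(a) P = 0.02582 W  (b) Q = -3.458 VAR  (c) S = 3.458 VA  (d) PF = 0.007468 (leading)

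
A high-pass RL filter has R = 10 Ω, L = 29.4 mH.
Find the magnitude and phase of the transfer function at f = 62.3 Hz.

Step 1 — Angular frequency: ω = 2π·62.3 = 391.4 rad/s.
Step 2 — Transfer function: H(jω) = jωL/(R + jωL).
Step 3 — Numerator jωL = j·11.51; denominator R + jωL = 10 + j11.51.
Step 4 — H = 0.5698 + j0.4951.
Step 5 — Magnitude: |H| = 0.7548 (-2.4 dB); phase: φ = 41.0°.

|H| = 0.7548 (-2.4 dB), φ = 41.0°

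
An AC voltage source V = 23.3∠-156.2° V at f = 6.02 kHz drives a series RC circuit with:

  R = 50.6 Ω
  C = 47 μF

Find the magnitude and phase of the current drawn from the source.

Step 1 — Angular frequency: ω = 2π·f = 2π·6020 = 3.782e+04 rad/s.
Step 2 — Component impedances:
  R: Z = R = 50.6 Ω
  C: Z = 1/(jωC) = -j/(ω·C) = 0 - j0.5625 Ω
Step 3 — Series combination: Z_total = R + C = 50.6 - j0.5625 Ω = 50.6∠-0.6° Ω.
Step 4 — Source phasor: V = 23.3∠-156.2° V = -21.32 - j9.403 V.
Step 5 — Ohm's law: I = V / Z_total = (-21.32 - j9.403) / (50.6 - j0.5625) = -0.4192 - j0.1905 A.
Step 6 — Convert to polar: |I| = 0.4604 A, ∠I = -155.6°.

I = 0.4604∠-155.6° A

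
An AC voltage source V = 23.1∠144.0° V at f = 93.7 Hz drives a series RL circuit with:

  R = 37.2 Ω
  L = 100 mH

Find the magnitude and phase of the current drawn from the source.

Step 1 — Angular frequency: ω = 2π·f = 2π·93.7 = 588.7 rad/s.
Step 2 — Component impedances:
  R: Z = R = 37.2 Ω
  L: Z = jωL = j·588.7·0.1 = 0 + j58.87 Ω
Step 3 — Series combination: Z_total = R + L = 37.2 + j58.87 Ω = 69.64∠57.7° Ω.
Step 4 — Source phasor: V = 23.1∠144.0° V = -18.69 + j13.58 V.
Step 5 — Ohm's law: I = V / Z_total = (-18.69 + j13.58) / (37.2 + j58.87) = 0.02148 + j0.331 A.
Step 6 — Convert to polar: |I| = 0.3317 A, ∠I = 86.3°.

I = 0.3317∠86.3° A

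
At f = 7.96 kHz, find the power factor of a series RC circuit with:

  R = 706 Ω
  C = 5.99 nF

Step 1 — Angular frequency: ω = 2π·f = 2π·7960 = 5.001e+04 rad/s.
Step 2 — Component impedances:
  R: Z = R = 706 Ω
  C: Z = 1/(jωC) = -j/(ω·C) = 0 - j3338 Ω
Step 3 — Series combination: Z_total = R + C = 706 - j3338 Ω = 3412∠-78.1° Ω.
Step 4 — Power factor: PF = cos(φ) = Re(Z)/|Z| = 706/3412 = 0.2069.
Step 5 — Type: Im(Z) = -3338 ⇒ leading (phase φ = -78.1°).

PF = 0.2069 (leading, φ = -78.1°)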